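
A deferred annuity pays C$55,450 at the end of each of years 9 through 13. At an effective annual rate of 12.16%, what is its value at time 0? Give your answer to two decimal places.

Value one period before first payment (t=8): 55450 × [1 − (1+0.1216)^(−5)] / 0.1216 = 55450 × 3.590534 = 199,095.0858
PV₀ = 199,095.0858 / (1+0.1216)^8 = 199,095.0858 / 2.504402 = 79,498.0609

C$79,498.06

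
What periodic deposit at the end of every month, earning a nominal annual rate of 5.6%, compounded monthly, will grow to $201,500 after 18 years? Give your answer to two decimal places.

With 12 periods per year: i = 0.00466667, n = 216.
PMT = 201500 / ( [(1+0.00466667)^216 − 1] / 0.00466667 ) = 201500 / 371.506726 = 542.3859

$542.39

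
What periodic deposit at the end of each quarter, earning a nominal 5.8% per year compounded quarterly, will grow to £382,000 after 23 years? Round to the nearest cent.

£2,006.88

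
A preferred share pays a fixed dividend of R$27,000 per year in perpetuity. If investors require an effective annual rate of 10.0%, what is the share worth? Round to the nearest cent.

PV = C/r = 27000/0.1 = 270,000.0000

R$270,000.00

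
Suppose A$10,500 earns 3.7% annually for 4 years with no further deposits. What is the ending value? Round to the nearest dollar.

A$12,142

10,500 × (1+0.037)^4 = 10,500 × 1.156418 = 12,142.3941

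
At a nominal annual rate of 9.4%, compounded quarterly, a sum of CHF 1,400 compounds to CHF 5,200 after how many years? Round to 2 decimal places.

14.12 years

Periodic rate i = 0.094/4 = 0.0235.
n = ln(5200/1400) / ln(1+0.0235) = ln(3.71429) / 0.023228 = 56.4913 quarters
= 56.4913/4 years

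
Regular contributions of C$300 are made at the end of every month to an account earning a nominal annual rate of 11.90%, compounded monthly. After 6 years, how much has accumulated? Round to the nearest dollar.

C$31,310

Periodic rate i = 0.119/12 = 0.00991667; n = 6 × 12 = 72 periods.
Accumulation factor s(72|0.00991667) = 104.367114; FV = 300 × 104.367114 = 31,310.1341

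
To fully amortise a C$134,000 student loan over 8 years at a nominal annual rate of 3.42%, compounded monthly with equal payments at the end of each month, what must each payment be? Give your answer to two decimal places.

Periodic rate i = 0.0342/12 = 0.00285; n = 8 × 12 = 96 periods.
PMT = 134000 / ( [1 − (1+0.00285)^(−96)] / 0.00285 ) = 134000 / 83.883396 = 1,597.4556

C$1,597.46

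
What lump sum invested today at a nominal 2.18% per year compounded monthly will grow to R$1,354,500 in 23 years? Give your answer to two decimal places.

With 12 periods per year: i = 0.00181667, n = 276.
PV = 1,354,500 / (1 + 0.00181667)^276 = 1,354,500 / 1.650280 = 820,769.6922

R$820,769.69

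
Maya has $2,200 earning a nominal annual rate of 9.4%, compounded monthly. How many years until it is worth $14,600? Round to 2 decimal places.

20.21 years

Periodic rate i = 0.094/12 = 0.00783333.
n = ln(14600/2200) / ln(1+0.00783333) = ln(6.63636) / 0.007803 = 242.5490 months
= 242.5490/12 years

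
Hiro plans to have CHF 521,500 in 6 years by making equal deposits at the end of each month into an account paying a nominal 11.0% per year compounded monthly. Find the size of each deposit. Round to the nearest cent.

CHF 5,145.86

Periodic rate i = 0.11/12 = 0.00916667; n = 6 × 12 = 72 periods.
FV-annuity factor = 101.343692; PMT = 521500 / 101.343692 = 5,145.8555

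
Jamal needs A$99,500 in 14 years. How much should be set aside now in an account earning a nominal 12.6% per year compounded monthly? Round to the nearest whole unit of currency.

With 12 periods per year: i = 0.0105, n = 168.
PV = FV·(1+i)^(−n) = 99,500 × 0.172941 = 17,207.6547

A$17,208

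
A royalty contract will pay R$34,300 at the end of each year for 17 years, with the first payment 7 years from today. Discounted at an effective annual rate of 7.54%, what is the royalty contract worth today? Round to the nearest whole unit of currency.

R$208,635

PV at t=6 (ordinary 17-year annuity): 34300 × a(17|0.0754) = 34300 × 9.408365 = 322,706.9266
Discount back 6 years: 322,706.9266 × (1+0.0754)^(−6) = 322,706.9266 × 0.646517 = 208,635.4459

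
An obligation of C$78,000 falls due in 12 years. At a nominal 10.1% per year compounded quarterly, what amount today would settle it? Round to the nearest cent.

Periodic rate i = 0.101/4 = 0.02525; n = 12 × 4 = 48 periods.
PV = 78,000 / (1 + 0.02525)^48 = 78,000 / 3.310010 = 23,564.8815

C$23,564.88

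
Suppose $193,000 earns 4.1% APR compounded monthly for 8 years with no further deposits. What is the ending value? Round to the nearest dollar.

Periodic rate i = 0.041/12 = 0.00341667; n = 8 × 12 = 96 periods.
FV = PV·(1+i)^n = 193,000 × 1.387413 = 267,770.7298

$267,771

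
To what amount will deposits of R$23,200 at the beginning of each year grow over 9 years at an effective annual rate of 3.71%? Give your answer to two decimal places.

R$251,624.54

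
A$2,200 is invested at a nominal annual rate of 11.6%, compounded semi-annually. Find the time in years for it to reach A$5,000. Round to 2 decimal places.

7.28 years

Periodic rate i = 0.116/2 = 0.058.
(1+i)^n = 5000/2200 = 2.27273, so n = ln 2.27273 / ln 1.058 = 14.5615 half-years
= 14.5615/2 years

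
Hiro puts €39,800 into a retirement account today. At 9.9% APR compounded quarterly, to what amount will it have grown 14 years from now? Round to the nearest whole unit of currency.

With 4 periods per year: i = 0.02475, n = 56.
FV = PV·(1+i)^n = 39,800 × 3.931913 = 156,490.1416

€156,490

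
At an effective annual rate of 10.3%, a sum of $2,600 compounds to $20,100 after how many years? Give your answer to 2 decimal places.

n = ln(20100/2600) / ln(1+0.103) = ln(7.73077) / 0.098034 = 20.8623 years

20.86 years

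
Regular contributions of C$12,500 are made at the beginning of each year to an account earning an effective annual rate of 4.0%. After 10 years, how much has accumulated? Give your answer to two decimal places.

C$156,079.39

FV = 12500 × [(1+0.04)^10 − 1] / 0.04 × (1+i) = 12500 × 12.486351 = 156,079.3926
(annuity-due: payments at period start, so ×(1+i).)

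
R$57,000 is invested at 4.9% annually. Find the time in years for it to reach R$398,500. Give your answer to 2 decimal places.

n = ln(398500/57000) / ln(1+0.049) = ln(6.99123) / 0.047837 = 40.6514 years

40.65 years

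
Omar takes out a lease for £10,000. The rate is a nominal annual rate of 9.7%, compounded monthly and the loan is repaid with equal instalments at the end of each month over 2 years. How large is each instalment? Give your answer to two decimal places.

£460.07

Periodic rate i = 0.097/12 = 0.00808333; n = 2 × 12 = 24 periods.
Annuity-PV factor = 21.736019; PMT = 10000 / 21.736019 = 460.0658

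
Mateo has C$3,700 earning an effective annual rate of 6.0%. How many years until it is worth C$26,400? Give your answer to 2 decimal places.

33.72 years

n = ln(26400/3700) / ln(1+0.06) = ln(7.13514) / 0.058269 = 33.7235 years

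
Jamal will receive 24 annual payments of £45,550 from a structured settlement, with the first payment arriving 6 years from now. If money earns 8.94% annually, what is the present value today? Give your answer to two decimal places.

£289,525.92

Value one period before first payment (t=5): 45550 × [1 − (1+0.0894)^(−24)] / 0.0894 = 45550 × 9.752948 = 444,246.7945
Discount back 5 years: 444,246.7945 × (1+0.0894)^(−5) = 444,246.7945 × 0.651723 = 289,525.9186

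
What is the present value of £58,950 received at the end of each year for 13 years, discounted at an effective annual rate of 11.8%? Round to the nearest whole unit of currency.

£382,395

PV = PMT · [1 − (1+i)^(−n)] / i = 58950 · 6.486768 = 382,394.9592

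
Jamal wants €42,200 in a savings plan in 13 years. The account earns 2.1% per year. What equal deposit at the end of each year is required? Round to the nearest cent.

€2,856.95

FV-annuity factor = 14.771005; PMT = 42200 / 14.771005 = 2,856.9484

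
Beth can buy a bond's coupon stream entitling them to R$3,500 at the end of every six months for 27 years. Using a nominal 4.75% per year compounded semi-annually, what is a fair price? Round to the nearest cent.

Periodic rate i = 0.0475/2 = 0.02375; n = 27 × 2 = 54 periods.
PV = PMT · [1 − (1+i)^(−n)] / i = 3500 · 30.251261 = 105,879.4148

R$105,879.41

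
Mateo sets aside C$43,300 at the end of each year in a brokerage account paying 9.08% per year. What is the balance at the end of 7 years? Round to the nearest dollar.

FV = PMT · [(1+i)^n − 1] / i = 43300 · 9.223035 = 399,357.4192

C$399,357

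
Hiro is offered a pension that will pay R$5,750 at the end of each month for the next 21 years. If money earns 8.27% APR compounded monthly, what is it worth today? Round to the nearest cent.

R$686,535.20

i = 0.0827/12 = 0.00689167 per month; n = 21·12 = 252.
PV = PMT · [1 − (1+i)^(−n)] / i = 5750 · 119.397426 = 686,535.1979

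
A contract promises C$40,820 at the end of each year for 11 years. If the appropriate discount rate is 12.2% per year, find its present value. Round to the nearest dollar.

PV = 40820 × [1 − (1+0.122)^(−11)] / 0.122 = 40820 × 5.886153 = 240,272.7806

C$240,273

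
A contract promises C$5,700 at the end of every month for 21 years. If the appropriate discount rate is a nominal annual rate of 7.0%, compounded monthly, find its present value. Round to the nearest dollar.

C$751,511

i = 0.07/12 = 0.00583333 per month; n = 21·12 = 252.
Annuity factor a(252|0.00583333) = 131.844073; PV = 5700 × 131.844073 = 751,511.2166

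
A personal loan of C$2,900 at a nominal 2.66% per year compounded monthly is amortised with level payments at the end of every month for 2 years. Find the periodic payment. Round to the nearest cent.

C$124.21

With 12 periods per year: i = 0.00221667, n = 24.
Annuity-PV factor = 23.347587; PMT = 2900 / 23.347587 = 124.2098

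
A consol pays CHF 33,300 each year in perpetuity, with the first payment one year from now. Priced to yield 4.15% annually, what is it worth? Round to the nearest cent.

PV = PMT / i = 33300 / 0.0415 = 802,409.6386

CHF 802,409.64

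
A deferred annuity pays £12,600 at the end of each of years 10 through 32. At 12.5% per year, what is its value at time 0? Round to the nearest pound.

£32,595

Value one period before first payment (t=9): 12600 × [1 − (1+0.125)^(−23)] / 0.125 = 12600 × 7.467178 = 94,086.4455
PV₀ = 94,086.4455 / (1+0.125)^9 = 94,086.4455 / 2.886508 = 32,595.2533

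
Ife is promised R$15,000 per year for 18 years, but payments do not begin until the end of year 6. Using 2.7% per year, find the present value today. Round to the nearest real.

R$185,239

PV at t=5 (ordinary 18-year annuity): 15000 × a(18|0.027) = 15000 × 14.108927 = 211,633.9099
Discount back 5 years: 211,633.9099 × (1+0.027)^(−5) = 211,633.9099 × 0.875282 = 185,239.2601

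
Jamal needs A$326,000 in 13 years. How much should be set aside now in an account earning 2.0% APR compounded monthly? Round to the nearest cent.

A$251,417.22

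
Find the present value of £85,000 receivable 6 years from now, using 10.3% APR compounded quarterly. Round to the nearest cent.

£46,176.64

i = 0.103/4 = 0.02575 per quarter; n = 6·4 = 24.
PV = FV·(1+i)^(−n) = 85,000 × 0.543255 = 46,176.6381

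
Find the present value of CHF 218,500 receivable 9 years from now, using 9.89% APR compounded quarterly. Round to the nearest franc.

CHF 90,696

Periodic rate i = 0.0989/4 = 0.024725; n = 9 × 4 = 36 periods.
PV = FV·(1+i)^(−n) = 218,500 × 0.415084 = 90,695.8675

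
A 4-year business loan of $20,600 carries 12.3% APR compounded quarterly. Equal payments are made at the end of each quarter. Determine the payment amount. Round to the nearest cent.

$1,649.40

Periodic rate i = 0.123/4 = 0.03075; n = 4 × 4 = 16 periods.
Annuity-PV factor = 12.489383; PMT = 20600 / 12.489383 = 1,649.4010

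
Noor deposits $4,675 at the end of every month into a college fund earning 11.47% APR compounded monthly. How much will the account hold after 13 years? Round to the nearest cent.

Periodic rate i = 0.1147/12 = 0.00955833; n = 13 × 12 = 156 periods.
FV = PMT · [(1+i)^n − 1] / i = 4675 · 356.823284 = 1,668,148.8519

$1,668,148.85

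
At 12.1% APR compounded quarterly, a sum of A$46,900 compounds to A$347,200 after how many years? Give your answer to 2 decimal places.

16.79 years

Periodic rate i = 0.121/4 = 0.03025.
n = ln(347200/46900) / ln(1+0.03025) = ln(7.40299) / 0.029801 = 67.1739 quarters
= 67.1739/4 years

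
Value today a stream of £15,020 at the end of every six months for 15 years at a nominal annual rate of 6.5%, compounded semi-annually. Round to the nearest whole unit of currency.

Periodic rate i = 0.065/2 = 0.0325; n = 15 × 2 = 30 periods.
PV = PMT · [1 − (1+i)^(−n)] / i = 15020 · 18.981917 = 285,108.3995

£285,108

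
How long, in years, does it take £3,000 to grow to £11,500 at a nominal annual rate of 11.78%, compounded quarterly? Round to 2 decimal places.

11.57 years

Periodic rate i = 0.1178/4 = 0.02945.
(1+i)^n = 11500/3000 = 3.83333, so n = ln 3.83333 / ln 1.02945 = 46.2963 quarters
= 46.2963/4 years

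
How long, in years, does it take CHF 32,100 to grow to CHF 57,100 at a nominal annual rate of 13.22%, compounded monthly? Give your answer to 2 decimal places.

4.38 years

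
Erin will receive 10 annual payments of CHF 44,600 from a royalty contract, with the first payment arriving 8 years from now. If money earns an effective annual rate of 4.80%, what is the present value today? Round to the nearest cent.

PV at t=7 (ordinary 10-year annuity): 44600 × a(10|0.048) = 44600 × 7.797286 = 347,758.9456
PV₀ = 347,758.9456 / (1+0.048)^7 = 347,758.9456 / 1.388446 = 250,466.3183

CHF 250,466.32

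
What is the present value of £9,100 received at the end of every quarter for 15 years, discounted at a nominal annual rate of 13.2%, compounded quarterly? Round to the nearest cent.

£236,447.11

Periodic rate i = 0.132/4 = 0.033; n = 15 × 4 = 60 periods.
Annuity factor a(60|0.033) = 25.983199; PV = 9100 × 25.983199 = 236,447.1126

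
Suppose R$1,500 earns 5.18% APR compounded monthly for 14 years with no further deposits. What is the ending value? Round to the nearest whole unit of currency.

With 12 periods per year: i = 0.00431667, n = 168.
FV = PV·(1+i)^n = 1,500 × 2.061923 = 3,092.8852

R$3,093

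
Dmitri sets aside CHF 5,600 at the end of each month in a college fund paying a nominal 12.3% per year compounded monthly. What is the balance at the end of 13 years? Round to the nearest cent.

With 12 periods per year: i = 0.01025, n = 156.
FV = PMT · [(1+i)^n − 1] / i = 5600 · 381.265501 = 2,135,086.8048

CHF 2,135,086.80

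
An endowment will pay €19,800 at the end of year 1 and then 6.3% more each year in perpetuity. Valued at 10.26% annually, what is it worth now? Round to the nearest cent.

€500,000.00

PV = PMT / (i − g) = 19800 / (0.1026 − 0.063) = 19800 / 0.039600 = 500,000.0000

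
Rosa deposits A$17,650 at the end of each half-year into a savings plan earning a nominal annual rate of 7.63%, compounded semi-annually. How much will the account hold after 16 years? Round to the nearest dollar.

i = 0.0763/2 = 0.03815 per half-year; n = 16·2 = 32.
FV = 17650 × [(1+0.03815)^32 − 1] / 0.03815 = 17650 × 60.649500 = 1,070,463.6730

A$1,070,464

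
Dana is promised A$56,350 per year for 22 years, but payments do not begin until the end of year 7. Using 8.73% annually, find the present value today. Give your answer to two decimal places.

A$328,688.05

PV at t=6 (ordinary 22-year annuity): 56350 × a(22|0.0873) = 56350 × 9.637987 = 543,100.5549
Discount back 6 years: 543,100.5549 × (1+0.0873)^(−6) = 543,100.5549 × 0.605207 = 328,688.0526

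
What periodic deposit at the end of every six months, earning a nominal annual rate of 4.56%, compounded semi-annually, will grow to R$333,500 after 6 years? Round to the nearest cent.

Periodic rate i = 0.0456/2 = 0.0228; n = 6 × 2 = 12 periods.
PMT = 333500 / ( [(1+0.0228)^12 − 1] / 0.0228 ) = 333500 / 13.625252 = 24,476.6123

R$24,476.61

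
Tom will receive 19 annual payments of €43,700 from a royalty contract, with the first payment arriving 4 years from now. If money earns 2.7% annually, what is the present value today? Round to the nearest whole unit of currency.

PV at t=3 (ordinary 19-year annuity): 43700 × a(19|0.027) = 43700 × 14.711711 = 642,901.7763
PV₀ = 642,901.7763 / (1+0.027)^3 = 642,901.7763 / 1.083207 = 593,517.1805

€593,517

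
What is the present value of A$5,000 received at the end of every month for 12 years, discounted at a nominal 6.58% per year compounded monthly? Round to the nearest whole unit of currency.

i = 0.0658/12 = 0.00548333 per month; n = 12·12 = 144.
PV = 5000 × [1 − (1+0.00548333)^(−144)] / 0.00548333 = 5000 × 99.390869 = 496,954.3463

A$496,954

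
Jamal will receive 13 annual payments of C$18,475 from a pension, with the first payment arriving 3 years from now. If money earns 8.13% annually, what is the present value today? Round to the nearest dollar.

C$124,002

PV at t=2 (ordinary 13-year annuity): 18475 × a(13|0.0813) = 18475 × 7.847573 = 144,983.9092
PV₀ = 144,983.9092 / (1+0.0813)^2 = 144,983.9092 / 1.169210 = 124,001.6316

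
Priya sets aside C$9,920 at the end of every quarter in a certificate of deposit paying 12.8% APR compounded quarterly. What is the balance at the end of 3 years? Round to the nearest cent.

C$142,395.28

i = 0.128/4 = 0.032 per quarter; n = 3·4 = 12.
FV = PMT · [(1+i)^n − 1] / i = 9920 · 14.354363 = 142,395.2760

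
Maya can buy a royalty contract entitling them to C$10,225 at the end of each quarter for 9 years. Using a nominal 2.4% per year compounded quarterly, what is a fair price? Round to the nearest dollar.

C$330,173

With 4 periods per year: i = 0.006, n = 36.
PV = 10225 × [1 − (1+0.006)^(−36)] / 0.006 = 10225 × 32.290749 = 330,172.9067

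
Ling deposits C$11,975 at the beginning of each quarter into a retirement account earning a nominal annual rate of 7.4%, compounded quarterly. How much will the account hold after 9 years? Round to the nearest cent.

i = 0.074/4 = 0.0185 per quarter; n = 9·4 = 36.
FV = 11975 × [(1+0.0185)^36 − 1] / 0.0185 × (1+i) = 11975 × 51.454994 = 616,173.5588
Payments are at the start of each period, so multiply by (1+i).

C$616,173.56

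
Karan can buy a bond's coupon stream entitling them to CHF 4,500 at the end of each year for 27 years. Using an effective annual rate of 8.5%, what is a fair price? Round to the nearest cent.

PV = PMT · [1 − (1+i)^(−n)] / i = 4500 · 10.464602 = 47,090.7078

CHF 47,090.71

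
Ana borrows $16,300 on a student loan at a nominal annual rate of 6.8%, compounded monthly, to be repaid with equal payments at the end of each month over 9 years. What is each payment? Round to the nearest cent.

$202.20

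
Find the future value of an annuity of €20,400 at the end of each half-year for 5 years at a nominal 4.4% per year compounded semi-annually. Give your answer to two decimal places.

€225,427.67

i = 0.044/2 = 0.022 per half-year; n = 5·2 = 10.
Accumulation factor s(10|0.022) = 11.050376; FV = 20400 × 11.050376 = 225,427.6747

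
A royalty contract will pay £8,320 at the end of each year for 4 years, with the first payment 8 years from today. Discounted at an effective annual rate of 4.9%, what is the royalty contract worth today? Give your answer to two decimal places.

£21,156.17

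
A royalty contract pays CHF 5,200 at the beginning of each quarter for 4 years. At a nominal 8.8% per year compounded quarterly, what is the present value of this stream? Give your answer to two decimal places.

With 4 periods per year: i = 0.022, n = 16.
PV = 5200 × [1 − (1+0.022)^(−16)] / 0.022 × (1+i) = 5200 × 13.659074 = 71,027.1834
(Beginning-of-period payments → annuity-due factor ×(1+i).)

CHF 71,027.18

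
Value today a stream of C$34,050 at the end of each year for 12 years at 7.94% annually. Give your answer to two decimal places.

Annuity factor a(12|0.0794) = 7.559562; PV = 34050 × 7.559562 = 257,403.0898

C$257,403.09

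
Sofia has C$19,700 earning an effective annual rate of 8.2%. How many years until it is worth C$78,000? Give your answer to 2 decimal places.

17.46 years

(1+i)^n = 78000/19700 = 3.95939, so n = ln 3.95939 / ln 1.082 = 17.4606 years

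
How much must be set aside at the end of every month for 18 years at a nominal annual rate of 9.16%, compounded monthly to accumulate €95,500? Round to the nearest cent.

i = 0.0916/12 = 0.00763333 per month; n = 18·12 = 216.
PMT = 95500 / ( [(1+0.00763333)^216 − 1] / 0.00763333 ) = 95500 / 546.062190 = 174.8885

€174.89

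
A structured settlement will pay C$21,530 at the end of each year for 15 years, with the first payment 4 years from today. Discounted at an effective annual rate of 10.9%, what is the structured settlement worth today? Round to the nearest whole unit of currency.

Value one period before first payment (t=3): 21530 × [1 − (1+0.109)^(−15)] / 0.109 = 21530 × 7.230741 = 155,677.8618
PV₀ = 155,677.8618 / (1+0.109)^3 = 155,677.8618 / 1.363938 = 114,138.5155

C$114,139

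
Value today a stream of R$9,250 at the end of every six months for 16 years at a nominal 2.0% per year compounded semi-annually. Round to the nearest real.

R$252,244

i = 0.02/2 = 0.01 per half-year; n = 16·2 = 32.
PV = PMT · [1 − (1+i)^(−n)] / i = 9250 · 27.269589 = 252,243.7026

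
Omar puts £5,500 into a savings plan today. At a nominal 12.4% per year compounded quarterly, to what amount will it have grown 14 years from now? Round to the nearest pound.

£30,398

i = 0.124/4 = 0.031 per quarter; n = 14·4 = 56.
5,500 × (1+0.031)^56 = 5,500 × 5.526946 = 30,398.2054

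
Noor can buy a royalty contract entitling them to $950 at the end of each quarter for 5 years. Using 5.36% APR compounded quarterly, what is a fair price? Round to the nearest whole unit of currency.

Periodic rate i = 0.0536/4 = 0.0134; n = 5 × 4 = 20 periods.
PV = PMT · [1 − (1+i)^(−n)] / i = 950 · 17.442514 = 16,570.3882

$16,570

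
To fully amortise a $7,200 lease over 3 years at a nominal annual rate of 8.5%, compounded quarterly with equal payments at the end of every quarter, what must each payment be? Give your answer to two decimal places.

i = 0.085/4 = 0.02125 per quarter; n = 3·4 = 12.
Annuity-PV factor = 10.494610; PMT = 7200 / 10.494610 = 686.0664

$686.07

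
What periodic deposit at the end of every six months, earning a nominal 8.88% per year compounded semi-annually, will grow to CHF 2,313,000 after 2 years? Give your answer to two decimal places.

With 2 periods per year: i = 0.0444, n = 4.
FV-annuity factor = 4.274373; PMT = 2.313e+06 / 4.274373 = 541,132.0016

CHF 541,132.00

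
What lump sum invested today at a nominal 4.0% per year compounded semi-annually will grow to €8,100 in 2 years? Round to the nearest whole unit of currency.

€7,483

With 2 periods per year: i = 0.02, n = 4.
PV = FV·(1+i)^(−n) = 8,100 × 0.923845 = 7,483.1480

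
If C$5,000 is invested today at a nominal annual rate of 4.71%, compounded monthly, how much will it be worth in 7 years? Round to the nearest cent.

C$6,948.27

With 12 periods per year: i = 0.003925, n = 84.
FV = PV·(1+i)^n = 5,000 × 1.389654 = 6,948.2690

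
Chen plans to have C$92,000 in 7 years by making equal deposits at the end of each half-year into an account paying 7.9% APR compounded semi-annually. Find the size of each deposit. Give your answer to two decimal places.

C$5,046.82

With 2 periods per year: i = 0.0395, n = 14.
PMT = 92000 / ( [(1+0.0395)^14 − 1] / 0.0395 ) = 92000 / 18.229298 = 5,046.8207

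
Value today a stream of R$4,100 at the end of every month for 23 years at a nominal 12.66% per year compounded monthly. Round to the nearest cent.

Periodic rate i = 0.1266/12 = 0.01055; n = 23 × 12 = 276 periods.
PV = 4100 × [1 − (1+0.01055)^(−276)] / 0.01055 = 4100 × 89.553221 = 367,168.2057

R$367,168.21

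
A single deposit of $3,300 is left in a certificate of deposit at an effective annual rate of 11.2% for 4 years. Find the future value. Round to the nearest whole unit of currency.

FV = 3,300 × (1 + 0.112)^4 = 5,045.8355

$5,046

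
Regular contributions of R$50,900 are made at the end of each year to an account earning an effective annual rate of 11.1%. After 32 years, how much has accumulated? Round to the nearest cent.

R$12,853,483.76

Accumulation factor s(32|0.111) = 252.524239; FV = 50900 × 252.524239 = 12,853,483.7631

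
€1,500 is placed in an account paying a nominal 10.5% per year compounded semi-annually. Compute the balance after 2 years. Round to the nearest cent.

€1,840.69

Periodic rate i = 0.105/2 = 0.0525; n = 2 × 2 = 4 periods.
FV = PV·(1+i)^n = 1,500 × 1.227124 = 1,840.6859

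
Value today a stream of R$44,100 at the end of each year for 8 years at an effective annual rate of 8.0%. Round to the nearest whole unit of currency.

R$253,427

Annuity factor a(8|0.08) = 5.746639; PV = 44100 × 5.746639 = 253,426.7774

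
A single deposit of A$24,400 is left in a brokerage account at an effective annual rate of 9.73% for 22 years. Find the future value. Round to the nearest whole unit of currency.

A$188,169

FV = 24,400 × (1 + 0.0973)^22 = 188,169.0398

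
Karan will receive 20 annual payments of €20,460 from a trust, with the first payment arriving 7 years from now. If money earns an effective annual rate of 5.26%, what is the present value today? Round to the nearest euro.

€183,400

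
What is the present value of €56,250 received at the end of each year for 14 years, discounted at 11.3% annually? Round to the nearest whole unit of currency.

PV = 56250 × [1 − (1+0.113)^(−14)] / 0.113 = 56250 × 6.872637 = 386,585.8195

€386,586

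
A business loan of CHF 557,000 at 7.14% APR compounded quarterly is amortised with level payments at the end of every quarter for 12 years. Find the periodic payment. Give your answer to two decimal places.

Periodic rate i = 0.0714/4 = 0.01785; n = 12 × 4 = 48 periods.
PMT = 557000 / ( [1 − (1+0.01785)^(−48)] / 0.01785 ) = 557000 / 32.059458 = 17,373.9679

CHF 17,373.97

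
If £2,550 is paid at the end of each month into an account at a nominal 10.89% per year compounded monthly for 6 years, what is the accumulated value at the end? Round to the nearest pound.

£257,503

i = 0.1089/12 = 0.009075 per month; n = 6·12 = 72.
FV = 2550 × [(1+0.009075)^72 − 1] / 0.009075 = 2550 × 100.981685 = 257,503.2967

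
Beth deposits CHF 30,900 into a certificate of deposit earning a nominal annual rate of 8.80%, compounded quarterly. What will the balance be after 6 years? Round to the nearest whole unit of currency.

CHF 52,093

With 4 periods per year: i = 0.022, n = 24.
FV = PV·(1+i)^n = 30,900 × 1.685860 = 52,093.0731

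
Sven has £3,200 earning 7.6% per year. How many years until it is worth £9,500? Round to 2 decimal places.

n = ln(9500/3200) / ln(1+0.076) = ln(2.96875) / 0.073250 = 14.8551 years

14.86 years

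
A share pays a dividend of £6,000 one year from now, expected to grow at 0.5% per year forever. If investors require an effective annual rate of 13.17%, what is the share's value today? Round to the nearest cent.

£47,355.96

PV = D₁/(r − g) = 6000/(0.1317 − 0.005) = 47,355.9590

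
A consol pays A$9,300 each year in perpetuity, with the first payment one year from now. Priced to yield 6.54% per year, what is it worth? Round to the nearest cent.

A$142,201.83

PV = C/r = 9300/0.0654 = 142,201.8349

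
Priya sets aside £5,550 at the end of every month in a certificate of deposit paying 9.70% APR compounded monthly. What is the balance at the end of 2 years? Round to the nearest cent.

Periodic rate i = 0.097/12 = 0.00808333; n = 2 × 12 = 24 periods.
FV = PMT · [(1+i)^n − 1] / i = 5550 · 26.369047 = 146,348.2122

£146,348.21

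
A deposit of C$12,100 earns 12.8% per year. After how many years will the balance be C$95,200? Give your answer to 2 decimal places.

17.13 years

(1+i)^n = 95200/12100 = 7.86777, so n = ln 7.86777 / ln 1.128 = 17.1261 years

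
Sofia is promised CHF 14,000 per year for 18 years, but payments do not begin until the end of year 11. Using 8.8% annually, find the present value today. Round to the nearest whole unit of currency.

PV at t=10 (ordinary 18-year annuity): 14000 × a(18|0.088) = 14000 × 8.873649 = 124,231.0805
Discount back 10 years: 124,231.0805 × (1+0.088)^(−10) = 124,231.0805 × 0.430240 = 53,449.2123

CHF 53,449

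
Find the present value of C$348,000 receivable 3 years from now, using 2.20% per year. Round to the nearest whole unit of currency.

PV = 348,000 / (1 + 0.022)^3 = 348,000 / 1.067463 = 326,006.7232

C$326,007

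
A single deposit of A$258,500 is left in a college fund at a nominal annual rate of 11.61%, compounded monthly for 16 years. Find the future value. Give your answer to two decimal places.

A$1,641,830.57

i = 0.1161/12 = 0.009675 per month; n = 16·12 = 192.
FV = PV·(1+i)^n = 258,500 × 6.351375 = 1,641,830.5662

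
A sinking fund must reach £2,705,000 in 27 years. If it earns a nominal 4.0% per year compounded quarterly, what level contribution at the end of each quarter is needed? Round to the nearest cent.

Periodic rate i = 0.04/4 = 0.01; n = 27 × 4 = 108 periods.
FV-annuity factor = 192.892579; PMT = 2.705e+06 / 192.892579 = 14,023.3492

£14,023.35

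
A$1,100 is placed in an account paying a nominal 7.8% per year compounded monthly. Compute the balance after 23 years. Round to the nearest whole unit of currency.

A$6,577

Periodic rate i = 0.078/12 = 0.0065; n = 23 × 12 = 276 periods.
FV = PV·(1+i)^n = 1,100 × 5.978649 = 6,576.5140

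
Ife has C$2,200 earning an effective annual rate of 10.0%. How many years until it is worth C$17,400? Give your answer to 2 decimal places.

21.70 years

(1+i)^n = 17400/2200 = 7.90909, so n = ln 7.90909 / ln 1.1 = 21.6977 years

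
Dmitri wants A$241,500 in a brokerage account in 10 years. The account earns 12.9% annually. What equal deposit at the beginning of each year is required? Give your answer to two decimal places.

PMT = 241500 / ( [(1+0.129)^10 − 1] / 0.129 × (1+i) ) = 241500 / 20.695238 = 11,669.3512

A$11,669.35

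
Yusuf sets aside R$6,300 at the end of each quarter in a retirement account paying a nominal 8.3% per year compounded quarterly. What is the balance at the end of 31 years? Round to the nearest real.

Periodic rate i = 0.083/4 = 0.02075; n = 31 × 4 = 124 periods.
FV = 6300 × [(1+0.02075)^124 − 1] / 0.02075 = 6300 × 566.964391 = 3,571,875.6634

R$3,571,876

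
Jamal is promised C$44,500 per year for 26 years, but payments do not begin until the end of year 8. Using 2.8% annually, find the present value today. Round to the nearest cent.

Value one period before first payment (t=7): 44500 × [1 − (1+0.028)^(−26)] / 0.028 = 44500 × 18.295375 = 814,144.1974
PV₀ = 814,144.1974 / (1+0.028)^7 = 814,144.1974 / 1.213254 = 671,041.7313

C$671,041.73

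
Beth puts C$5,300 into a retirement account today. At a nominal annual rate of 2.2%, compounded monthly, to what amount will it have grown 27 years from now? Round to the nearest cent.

C$9,594.24

Periodic rate i = 0.022/12 = 0.00183333; n = 27 × 12 = 324 periods.
5,300 × (1+0.00183333)^324 = 5,300 × 1.810234 = 9,594.2406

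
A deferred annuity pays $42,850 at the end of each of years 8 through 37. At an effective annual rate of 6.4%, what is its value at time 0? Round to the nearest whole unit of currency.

$366,248

PV at t=7 (ordinary 30-year annuity): 42850 × a(30|0.064) = 42850 × 13.195196 = 565,414.1619
PV₀ = 565,414.1619 / (1+0.064)^7 = 565,414.1619 / 1.543801 = 366,248.0207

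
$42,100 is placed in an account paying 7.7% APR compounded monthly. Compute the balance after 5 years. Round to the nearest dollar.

i = 0.077/12 = 0.00641667 per month; n = 5·12 = 60.
42,100 × (1+0.00641667)^60 = 42,100 × 1.467808 = 61,794.7118

$61,795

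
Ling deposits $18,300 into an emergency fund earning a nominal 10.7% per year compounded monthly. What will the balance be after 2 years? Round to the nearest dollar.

$22,645

Periodic rate i = 0.107/12 = 0.00891667; n = 2 × 12 = 24 periods.
18,300 × (1+0.00891667)^24 = 18,300 × 1.237448 = 22,645.3065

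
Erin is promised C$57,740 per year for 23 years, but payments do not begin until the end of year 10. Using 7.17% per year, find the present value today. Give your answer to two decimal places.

PV at t=9 (ordinary 23-year annuity): 57740 × a(23|0.0717) = 57740 × 11.110412 = 641,515.1651
PV₀ = 641,515.1651 / (1+0.0717)^9 = 641,515.1651 / 1.864915 = 343,991.6106

C$343,991.61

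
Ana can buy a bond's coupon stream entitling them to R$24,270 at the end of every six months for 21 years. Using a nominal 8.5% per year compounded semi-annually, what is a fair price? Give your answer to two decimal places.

With 2 periods per year: i = 0.0425, n = 42.
PV = PMT · [1 − (1+i)^(−n)] / i = 24270 · 19.432879 = 471,635.9816

R$471,635.98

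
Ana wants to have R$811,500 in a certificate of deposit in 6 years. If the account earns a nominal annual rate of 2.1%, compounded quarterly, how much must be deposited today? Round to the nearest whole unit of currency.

R$715,666

i = 0.021/4 = 0.00525 per quarter; n = 6·4 = 24.
PV = FV·(1+i)^(−n) = 811,500 × 0.881905 = 715,666.2907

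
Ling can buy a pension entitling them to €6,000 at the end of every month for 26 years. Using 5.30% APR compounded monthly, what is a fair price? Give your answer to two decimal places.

With 12 periods per year: i = 0.00441667, n = 312.
PV = 6000 × [1 − (1+0.00441667)^(−312)] / 0.00441667 = 6000 × 169.166438 = 1,014,998.6294

€1,014,998.63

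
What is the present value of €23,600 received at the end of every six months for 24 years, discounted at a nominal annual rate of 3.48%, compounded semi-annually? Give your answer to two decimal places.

€763,724.69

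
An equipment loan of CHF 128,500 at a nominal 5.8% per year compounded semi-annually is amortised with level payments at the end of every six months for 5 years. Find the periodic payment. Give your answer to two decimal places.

i = 0.058/2 = 0.029 per half-year; n = 5·2 = 10.
PMT = 128500 / ( [1 − (1+0.029)^(−10)] / 0.029 ) = 128500 / 8.573902 = 14,987.3425

CHF 14,987.34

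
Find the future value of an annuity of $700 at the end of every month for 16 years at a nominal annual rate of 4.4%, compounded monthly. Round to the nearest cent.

$194,578.82

Periodic rate i = 0.044/12 = 0.00366667; n = 16 × 12 = 192 periods.
Accumulation factor s(192|0.00366667) = 277.969742; FV = 700 × 277.969742 = 194,578.8191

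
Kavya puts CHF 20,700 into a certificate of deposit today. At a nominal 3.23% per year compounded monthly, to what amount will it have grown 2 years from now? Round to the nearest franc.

With 12 periods per year: i = 0.00269167, n = 24.
FV = PV·(1+i)^n = 20,700 × 1.066640 = 22,079.4412

CHF 22,079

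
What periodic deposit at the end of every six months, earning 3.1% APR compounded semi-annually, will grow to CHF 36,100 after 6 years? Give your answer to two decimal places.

Periodic rate i = 0.031/2 = 0.0155; n = 6 × 2 = 12 periods.
PMT = 36100 / ( [(1+0.0155)^12 − 1] / 0.0155 ) = 36100 / 13.077745 = 2,760.4148

CHF 2,760.41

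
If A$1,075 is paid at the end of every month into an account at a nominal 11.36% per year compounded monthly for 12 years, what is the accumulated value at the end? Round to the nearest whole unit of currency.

A$327,462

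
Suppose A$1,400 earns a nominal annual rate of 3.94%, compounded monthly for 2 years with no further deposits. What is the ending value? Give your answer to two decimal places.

Periodic rate i = 0.0394/12 = 0.00328333; n = 2 × 12 = 24 periods.
FV = PV·(1+i)^n = 1,400 × 1.081848 = 1,514.5875

A$1,514.59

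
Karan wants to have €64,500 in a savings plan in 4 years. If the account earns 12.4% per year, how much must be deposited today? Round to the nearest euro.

PV = FV·(1+i)^(−n) = 64,500 × 0.626520 = 40,410.5229

€40,411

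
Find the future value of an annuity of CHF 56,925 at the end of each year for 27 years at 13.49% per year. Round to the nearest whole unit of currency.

CHF 12,435,214

Accumulation factor s(27|0.1349) = 218.449088; FV = 56925 × 218.449088 = 12,435,214.3121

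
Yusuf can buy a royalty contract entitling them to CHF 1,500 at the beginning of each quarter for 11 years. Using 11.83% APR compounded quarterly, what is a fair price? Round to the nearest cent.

With 4 periods per year: i = 0.029575, n = 44.
PV = 1500 × [1 − (1+0.029575)^(−44)] / 0.029575 × (1+i) = 1500 × 25.156687 = 37,735.0298
Payments are at the start of each period, so multiply by (1+i).

CHF 37,735.03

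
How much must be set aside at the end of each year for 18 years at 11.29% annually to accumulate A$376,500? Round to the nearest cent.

PMT = 376500 / ( [(1+0.1129)^18 − 1] / 0.1129 ) = 376500 / 51.888455 = 7,255.9493

A$7,255.95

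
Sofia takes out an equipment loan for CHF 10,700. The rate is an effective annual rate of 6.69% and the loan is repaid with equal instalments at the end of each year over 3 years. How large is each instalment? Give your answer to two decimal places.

CHF 4,054.18

PMT = 10700 / ( [1 − (1+0.0669)^(−3)] / 0.0669 ) = 10700 / 2.639251 = 4,054.1806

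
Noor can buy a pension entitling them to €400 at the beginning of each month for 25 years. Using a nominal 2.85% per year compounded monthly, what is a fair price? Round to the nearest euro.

Periodic rate i = 0.0285/12 = 0.002375; n = 25 × 12 = 300 periods.
PV = 400 × [1 − (1+0.002375)^(−300)] / 0.002375 × (1+i) = 400 × 214.896083 = 85,958.4331
(Beginning-of-period payments → annuity-due factor ×(1+i).)

€85,958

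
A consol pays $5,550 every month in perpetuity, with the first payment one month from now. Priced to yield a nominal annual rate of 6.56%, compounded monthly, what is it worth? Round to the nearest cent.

$1,015,243.90

Periodic rate i = 0.0656/12 = 0.00546667.
PV = C/r = 5550/0.00546667 = 1,015,243.9024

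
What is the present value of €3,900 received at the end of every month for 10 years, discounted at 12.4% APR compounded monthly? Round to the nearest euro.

€267,503

i = 0.124/12 = 0.0103333 per month; n = 10·12 = 120.
PV = 3900 × [1 − (1+0.0103333)^(−120)] / 0.0103333 = 3900 × 68.590509 = 267,502.9867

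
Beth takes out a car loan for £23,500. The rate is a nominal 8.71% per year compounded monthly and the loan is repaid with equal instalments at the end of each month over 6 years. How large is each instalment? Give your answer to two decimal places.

With 12 periods per year: i = 0.00725833, n = 72.
PMT = 23500 / ( [1 − (1+0.00725833)^(−72)] / 0.00725833 ) = 23500 / 55.922330 = 420.2257

£420.23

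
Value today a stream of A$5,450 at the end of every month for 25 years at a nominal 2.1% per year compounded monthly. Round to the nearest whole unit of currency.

A$1,271,168

With 12 periods per year: i = 0.00175, n = 300.
PV = 5450 × [1 − (1+0.00175)^(−300)] / 0.00175 = 5450 × 233.241797 = 1,271,167.7920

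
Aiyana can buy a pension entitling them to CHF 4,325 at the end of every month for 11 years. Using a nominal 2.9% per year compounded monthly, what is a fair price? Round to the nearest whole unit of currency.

i = 0.029/12 = 0.00241667 per month; n = 11·12 = 132.
PV = 4325 × [1 − (1+0.00241667)^(−132)] / 0.00241667 = 4325 × 112.901242 = 488,297.8699

CHF 488,298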